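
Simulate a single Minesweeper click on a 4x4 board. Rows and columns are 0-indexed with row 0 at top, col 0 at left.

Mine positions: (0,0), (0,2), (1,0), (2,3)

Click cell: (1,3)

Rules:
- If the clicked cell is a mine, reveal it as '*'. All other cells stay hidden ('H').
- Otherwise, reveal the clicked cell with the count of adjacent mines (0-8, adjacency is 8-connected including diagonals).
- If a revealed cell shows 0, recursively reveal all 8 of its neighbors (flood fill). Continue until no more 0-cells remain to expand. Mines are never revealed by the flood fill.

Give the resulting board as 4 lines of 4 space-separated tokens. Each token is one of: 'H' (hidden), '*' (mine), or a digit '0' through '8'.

H H H H
H H H 2
H H H H
H H H H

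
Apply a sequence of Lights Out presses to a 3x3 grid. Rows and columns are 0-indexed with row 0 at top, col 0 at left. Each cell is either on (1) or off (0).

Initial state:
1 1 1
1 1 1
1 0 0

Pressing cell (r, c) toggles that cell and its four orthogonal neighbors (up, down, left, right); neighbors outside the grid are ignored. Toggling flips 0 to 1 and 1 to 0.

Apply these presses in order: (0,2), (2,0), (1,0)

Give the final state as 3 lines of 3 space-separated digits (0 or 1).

Answer: 0 0 0
1 0 0
1 1 0

Derivation:
After press 1 at (0,2):
1 0 0
1 1 0
1 0 0

After press 2 at (2,0):
1 0 0
0 1 0
0 1 0

After press 3 at (1,0):
0 0 0
1 0 0
1 1 0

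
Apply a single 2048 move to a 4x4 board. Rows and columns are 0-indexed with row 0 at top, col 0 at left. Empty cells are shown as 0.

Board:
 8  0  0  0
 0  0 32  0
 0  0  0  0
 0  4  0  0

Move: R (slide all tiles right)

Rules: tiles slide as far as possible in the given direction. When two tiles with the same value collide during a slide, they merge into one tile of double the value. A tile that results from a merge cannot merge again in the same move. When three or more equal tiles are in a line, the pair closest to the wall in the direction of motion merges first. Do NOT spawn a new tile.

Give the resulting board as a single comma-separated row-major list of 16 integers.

Slide right:
row 0: [8, 0, 0, 0] -> [0, 0, 0, 8]
row 1: [0, 0, 32, 0] -> [0, 0, 0, 32]
row 2: [0, 0, 0, 0] -> [0, 0, 0, 0]
row 3: [0, 4, 0, 0] -> [0, 0, 0, 4]

Answer: 0, 0, 0, 8, 0, 0, 0, 32, 0, 0, 0, 0, 0, 0, 0, 4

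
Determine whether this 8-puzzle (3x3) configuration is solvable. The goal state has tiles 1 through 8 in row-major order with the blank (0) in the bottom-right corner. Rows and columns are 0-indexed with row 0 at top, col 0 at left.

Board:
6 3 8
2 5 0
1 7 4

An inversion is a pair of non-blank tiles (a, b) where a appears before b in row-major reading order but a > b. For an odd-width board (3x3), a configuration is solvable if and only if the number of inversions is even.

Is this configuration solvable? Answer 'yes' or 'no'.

Answer: yes

Derivation:
Inversions (pairs i<j in row-major order where tile[i] > tile[j] > 0): 16
16 is even, so the puzzle is solvable.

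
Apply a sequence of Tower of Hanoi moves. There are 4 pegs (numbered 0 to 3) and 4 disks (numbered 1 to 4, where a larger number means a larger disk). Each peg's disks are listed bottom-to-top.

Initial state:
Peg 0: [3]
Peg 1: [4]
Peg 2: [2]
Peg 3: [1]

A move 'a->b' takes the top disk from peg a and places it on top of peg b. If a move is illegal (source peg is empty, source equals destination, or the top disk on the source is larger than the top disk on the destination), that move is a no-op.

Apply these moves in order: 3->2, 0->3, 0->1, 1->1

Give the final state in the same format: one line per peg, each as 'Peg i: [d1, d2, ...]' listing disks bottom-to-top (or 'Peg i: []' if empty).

Answer: Peg 0: []
Peg 1: [4]
Peg 2: [2, 1]
Peg 3: [3]

Derivation:
After move 1 (3->2):
Peg 0: [3]
Peg 1: [4]
Peg 2: [2, 1]
Peg 3: []

After move 2 (0->3):
Peg 0: []
Peg 1: [4]
Peg 2: [2, 1]
Peg 3: [3]

After move 3 (0->1):
Peg 0: []
Peg 1: [4]
Peg 2: [2, 1]
Peg 3: [3]

After move 4 (1->1):
Peg 0: []
Peg 1: [4]
Peg 2: [2, 1]
Peg 3: [3]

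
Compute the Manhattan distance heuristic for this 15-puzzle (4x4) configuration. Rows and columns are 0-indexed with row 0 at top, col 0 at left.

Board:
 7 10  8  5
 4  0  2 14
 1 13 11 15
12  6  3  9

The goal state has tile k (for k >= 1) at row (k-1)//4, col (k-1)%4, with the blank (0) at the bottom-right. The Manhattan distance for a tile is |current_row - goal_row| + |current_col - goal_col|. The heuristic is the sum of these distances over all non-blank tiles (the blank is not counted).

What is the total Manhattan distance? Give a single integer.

Tile 7: at (0,0), goal (1,2), distance |0-1|+|0-2| = 3
Tile 10: at (0,1), goal (2,1), distance |0-2|+|1-1| = 2
Tile 8: at (0,2), goal (1,3), distance |0-1|+|2-3| = 2
Tile 5: at (0,3), goal (1,0), distance |0-1|+|3-0| = 4
Tile 4: at (1,0), goal (0,3), distance |1-0|+|0-3| = 4
Tile 2: at (1,2), goal (0,1), distance |1-0|+|2-1| = 2
Tile 14: at (1,3), goal (3,1), distance |1-3|+|3-1| = 4
Tile 1: at (2,0), goal (0,0), distance |2-0|+|0-0| = 2
Tile 13: at (2,1), goal (3,0), distance |2-3|+|1-0| = 2
Tile 11: at (2,2), goal (2,2), distance |2-2|+|2-2| = 0
Tile 15: at (2,3), goal (3,2), distance |2-3|+|3-2| = 2
Tile 12: at (3,0), goal (2,3), distance |3-2|+|0-3| = 4
Tile 6: at (3,1), goal (1,1), distance |3-1|+|1-1| = 2
Tile 3: at (3,2), goal (0,2), distance |3-0|+|2-2| = 3
Tile 9: at (3,3), goal (2,0), distance |3-2|+|3-0| = 4
Sum: 3 + 2 + 2 + 4 + 4 + 2 + 4 + 2 + 2 + 0 + 2 + 4 + 2 + 3 + 4 = 40

Answer: 40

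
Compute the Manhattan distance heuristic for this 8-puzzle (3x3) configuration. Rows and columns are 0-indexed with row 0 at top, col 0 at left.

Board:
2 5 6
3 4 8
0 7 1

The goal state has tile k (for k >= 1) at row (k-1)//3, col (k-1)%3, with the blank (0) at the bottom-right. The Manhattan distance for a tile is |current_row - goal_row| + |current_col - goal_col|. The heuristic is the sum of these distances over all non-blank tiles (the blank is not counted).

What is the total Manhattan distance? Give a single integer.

Answer: 14

Derivation:
Tile 2: at (0,0), goal (0,1), distance |0-0|+|0-1| = 1
Tile 5: at (0,1), goal (1,1), distance |0-1|+|1-1| = 1
Tile 6: at (0,2), goal (1,2), distance |0-1|+|2-2| = 1
Tile 3: at (1,0), goal (0,2), distance |1-0|+|0-2| = 3
Tile 4: at (1,1), goal (1,0), distance |1-1|+|1-0| = 1
Tile 8: at (1,2), goal (2,1), distance |1-2|+|2-1| = 2
Tile 7: at (2,1), goal (2,0), distance |2-2|+|1-0| = 1
Tile 1: at (2,2), goal (0,0), distance |2-0|+|2-0| = 4
Sum: 1 + 1 + 1 + 3 + 1 + 2 + 1 + 4 = 14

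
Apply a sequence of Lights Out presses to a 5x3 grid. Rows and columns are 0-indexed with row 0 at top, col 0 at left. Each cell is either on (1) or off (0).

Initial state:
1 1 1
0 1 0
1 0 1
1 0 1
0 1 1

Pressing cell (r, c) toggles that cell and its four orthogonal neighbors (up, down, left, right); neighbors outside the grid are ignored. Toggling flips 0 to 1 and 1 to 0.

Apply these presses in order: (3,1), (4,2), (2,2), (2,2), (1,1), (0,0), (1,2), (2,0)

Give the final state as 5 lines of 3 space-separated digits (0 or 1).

After press 1 at (3,1):
1 1 1
0 1 0
1 1 1
0 1 0
0 0 1

After press 2 at (4,2):
1 1 1
0 1 0
1 1 1
0 1 1
0 1 0

After press 3 at (2,2):
1 1 1
0 1 1
1 0 0
0 1 0
0 1 0

After press 4 at (2,2):
1 1 1
0 1 0
1 1 1
0 1 1
0 1 0

After press 5 at (1,1):
1 0 1
1 0 1
1 0 1
0 1 1
0 1 0

After press 6 at (0,0):
0 1 1
0 0 1
1 0 1
0 1 1
0 1 0

After press 7 at (1,2):
0 1 0
0 1 0
1 0 0
0 1 1
0 1 0

After press 8 at (2,0):
0 1 0
1 1 0
0 1 0
1 1 1
0 1 0

Answer: 0 1 0
1 1 0
0 1 0
1 1 1
0 1 0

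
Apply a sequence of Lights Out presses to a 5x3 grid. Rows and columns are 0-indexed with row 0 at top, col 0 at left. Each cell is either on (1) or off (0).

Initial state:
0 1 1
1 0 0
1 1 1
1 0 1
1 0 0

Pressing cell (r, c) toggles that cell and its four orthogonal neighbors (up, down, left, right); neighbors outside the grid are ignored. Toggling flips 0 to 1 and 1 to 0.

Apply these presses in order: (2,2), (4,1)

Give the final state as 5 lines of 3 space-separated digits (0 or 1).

Answer: 0 1 1
1 0 1
1 0 0
1 1 0
0 1 1

Derivation:
After press 1 at (2,2):
0 1 1
1 0 1
1 0 0
1 0 0
1 0 0

After press 2 at (4,1):
0 1 1
1 0 1
1 0 0
1 1 0
0 1 1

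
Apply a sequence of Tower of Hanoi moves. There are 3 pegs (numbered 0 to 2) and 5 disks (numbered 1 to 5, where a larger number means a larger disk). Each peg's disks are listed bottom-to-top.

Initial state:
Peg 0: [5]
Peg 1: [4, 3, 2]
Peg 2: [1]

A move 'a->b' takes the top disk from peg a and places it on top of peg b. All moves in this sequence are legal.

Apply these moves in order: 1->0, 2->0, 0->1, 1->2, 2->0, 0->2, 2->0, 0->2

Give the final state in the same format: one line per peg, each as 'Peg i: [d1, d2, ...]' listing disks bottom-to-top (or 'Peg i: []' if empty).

After move 1 (1->0):
Peg 0: [5, 2]
Peg 1: [4, 3]
Peg 2: [1]

After move 2 (2->0):
Peg 0: [5, 2, 1]
Peg 1: [4, 3]
Peg 2: []

After move 3 (0->1):
Peg 0: [5, 2]
Peg 1: [4, 3, 1]
Peg 2: []

After move 4 (1->2):
Peg 0: [5, 2]
Peg 1: [4, 3]
Peg 2: [1]

After move 5 (2->0):
Peg 0: [5, 2, 1]
Peg 1: [4, 3]
Peg 2: []

After move 6 (0->2):
Peg 0: [5, 2]
Peg 1: [4, 3]
Peg 2: [1]

After move 7 (2->0):
Peg 0: [5, 2, 1]
Peg 1: [4, 3]
Peg 2: []

After move 8 (0->2):
Peg 0: [5, 2]
Peg 1: [4, 3]
Peg 2: [1]

Answer: Peg 0: [5, 2]
Peg 1: [4, 3]
Peg 2: [1]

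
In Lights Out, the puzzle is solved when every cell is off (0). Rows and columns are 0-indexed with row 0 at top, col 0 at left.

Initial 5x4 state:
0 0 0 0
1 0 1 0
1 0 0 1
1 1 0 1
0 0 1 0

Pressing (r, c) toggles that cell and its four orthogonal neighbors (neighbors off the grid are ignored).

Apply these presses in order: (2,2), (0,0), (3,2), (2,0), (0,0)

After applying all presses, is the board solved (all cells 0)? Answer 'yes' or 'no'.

After press 1 at (2,2):
0 0 0 0
1 0 0 0
1 1 1 0
1 1 1 1
0 0 1 0

After press 2 at (0,0):
1 1 0 0
0 0 0 0
1 1 1 0
1 1 1 1
0 0 1 0

After press 3 at (3,2):
1 1 0 0
0 0 0 0
1 1 0 0
1 0 0 0
0 0 0 0

After press 4 at (2,0):
1 1 0 0
1 0 0 0
0 0 0 0
0 0 0 0
0 0 0 0

After press 5 at (0,0):
0 0 0 0
0 0 0 0
0 0 0 0
0 0 0 0
0 0 0 0

Lights still on: 0

Answer: yes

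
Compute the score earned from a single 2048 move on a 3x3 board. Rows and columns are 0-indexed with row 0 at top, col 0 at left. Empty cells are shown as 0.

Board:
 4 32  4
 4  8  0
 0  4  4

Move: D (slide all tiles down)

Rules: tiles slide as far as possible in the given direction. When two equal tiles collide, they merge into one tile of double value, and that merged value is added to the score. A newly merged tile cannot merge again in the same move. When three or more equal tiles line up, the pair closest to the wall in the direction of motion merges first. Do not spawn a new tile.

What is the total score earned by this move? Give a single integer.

Answer: 16

Derivation:
Slide down:
col 0: [4, 4, 0] -> [0, 0, 8]  score +8 (running 8)
col 1: [32, 8, 4] -> [32, 8, 4]  score +0 (running 8)
col 2: [4, 0, 4] -> [0, 0, 8]  score +8 (running 16)
Board after move:
 0 32  0
 0  8  0
 8  4  8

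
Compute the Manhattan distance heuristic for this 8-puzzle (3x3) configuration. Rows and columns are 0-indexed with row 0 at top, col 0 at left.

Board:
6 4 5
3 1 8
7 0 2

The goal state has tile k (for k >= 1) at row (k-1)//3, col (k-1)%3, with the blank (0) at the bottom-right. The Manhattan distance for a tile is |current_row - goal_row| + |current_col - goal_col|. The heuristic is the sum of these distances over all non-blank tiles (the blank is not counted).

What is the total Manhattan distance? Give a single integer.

Tile 6: at (0,0), goal (1,2), distance |0-1|+|0-2| = 3
Tile 4: at (0,1), goal (1,0), distance |0-1|+|1-0| = 2
Tile 5: at (0,2), goal (1,1), distance |0-1|+|2-1| = 2
Tile 3: at (1,0), goal (0,2), distance |1-0|+|0-2| = 3
Tile 1: at (1,1), goal (0,0), distance |1-0|+|1-0| = 2
Tile 8: at (1,2), goal (2,1), distance |1-2|+|2-1| = 2
Tile 7: at (2,0), goal (2,0), distance |2-2|+|0-0| = 0
Tile 2: at (2,2), goal (0,1), distance |2-0|+|2-1| = 3
Sum: 3 + 2 + 2 + 3 + 2 + 2 + 0 + 3 = 17

Answer: 17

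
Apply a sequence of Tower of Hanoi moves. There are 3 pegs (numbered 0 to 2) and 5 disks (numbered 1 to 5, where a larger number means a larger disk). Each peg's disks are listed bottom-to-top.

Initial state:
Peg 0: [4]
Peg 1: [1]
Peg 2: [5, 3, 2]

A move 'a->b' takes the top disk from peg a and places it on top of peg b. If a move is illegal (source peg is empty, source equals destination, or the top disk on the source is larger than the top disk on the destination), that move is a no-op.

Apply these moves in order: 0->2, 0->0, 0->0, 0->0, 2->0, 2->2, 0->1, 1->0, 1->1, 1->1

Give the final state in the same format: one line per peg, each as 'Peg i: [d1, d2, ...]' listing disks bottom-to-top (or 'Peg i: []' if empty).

Answer: Peg 0: [4, 2, 1]
Peg 1: []
Peg 2: [5, 3]

Derivation:
After move 1 (0->2):
Peg 0: [4]
Peg 1: [1]
Peg 2: [5, 3, 2]

After move 2 (0->0):
Peg 0: [4]
Peg 1: [1]
Peg 2: [5, 3, 2]

After move 3 (0->0):
Peg 0: [4]
Peg 1: [1]
Peg 2: [5, 3, 2]

After move 4 (0->0):
Peg 0: [4]
Peg 1: [1]
Peg 2: [5, 3, 2]

After move 5 (2->0):
Peg 0: [4, 2]
Peg 1: [1]
Peg 2: [5, 3]

After move 6 (2->2):
Peg 0: [4, 2]
Peg 1: [1]
Peg 2: [5, 3]

After move 7 (0->1):
Peg 0: [4, 2]
Peg 1: [1]
Peg 2: [5, 3]

After move 8 (1->0):
Peg 0: [4, 2, 1]
Peg 1: []
Peg 2: [5, 3]

After move 9 (1->1):
Peg 0: [4, 2, 1]
Peg 1: []
Peg 2: [5, 3]

After move 10 (1->1):
Peg 0: [4, 2, 1]
Peg 1: []
Peg 2: [5, 3]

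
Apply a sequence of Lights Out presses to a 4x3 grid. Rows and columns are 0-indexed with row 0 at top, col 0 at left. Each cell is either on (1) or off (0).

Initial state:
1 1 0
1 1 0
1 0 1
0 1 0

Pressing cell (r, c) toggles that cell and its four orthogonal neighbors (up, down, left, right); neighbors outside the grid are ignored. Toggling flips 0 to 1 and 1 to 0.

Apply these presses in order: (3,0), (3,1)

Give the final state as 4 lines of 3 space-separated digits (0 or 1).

Answer: 1 1 0
1 1 0
0 1 1
0 1 1

Derivation:
After press 1 at (3,0):
1 1 0
1 1 0
0 0 1
1 0 0

After press 2 at (3,1):
1 1 0
1 1 0
0 1 1
0 1 1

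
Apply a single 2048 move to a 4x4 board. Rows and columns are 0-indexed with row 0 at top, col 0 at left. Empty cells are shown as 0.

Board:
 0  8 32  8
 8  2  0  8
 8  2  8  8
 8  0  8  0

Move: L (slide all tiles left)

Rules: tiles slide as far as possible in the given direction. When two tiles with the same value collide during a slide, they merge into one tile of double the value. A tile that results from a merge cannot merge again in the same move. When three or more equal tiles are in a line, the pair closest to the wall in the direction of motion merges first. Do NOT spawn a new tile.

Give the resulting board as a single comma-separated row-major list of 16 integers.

Answer: 8, 32, 8, 0, 8, 2, 8, 0, 8, 2, 16, 0, 16, 0, 0, 0

Derivation:
Slide left:
row 0: [0, 8, 32, 8] -> [8, 32, 8, 0]
row 1: [8, 2, 0, 8] -> [8, 2, 8, 0]
row 2: [8, 2, 8, 8] -> [8, 2, 16, 0]
row 3: [8, 0, 8, 0] -> [16, 0, 0, 0]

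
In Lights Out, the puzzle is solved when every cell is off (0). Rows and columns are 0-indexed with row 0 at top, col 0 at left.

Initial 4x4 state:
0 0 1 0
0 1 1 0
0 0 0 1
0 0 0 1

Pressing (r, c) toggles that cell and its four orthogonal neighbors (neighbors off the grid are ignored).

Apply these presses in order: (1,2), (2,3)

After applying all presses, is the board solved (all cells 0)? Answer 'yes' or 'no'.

After press 1 at (1,2):
0 0 0 0
0 0 0 1
0 0 1 1
0 0 0 1

After press 2 at (2,3):
0 0 0 0
0 0 0 0
0 0 0 0
0 0 0 0

Lights still on: 0

Answer: yes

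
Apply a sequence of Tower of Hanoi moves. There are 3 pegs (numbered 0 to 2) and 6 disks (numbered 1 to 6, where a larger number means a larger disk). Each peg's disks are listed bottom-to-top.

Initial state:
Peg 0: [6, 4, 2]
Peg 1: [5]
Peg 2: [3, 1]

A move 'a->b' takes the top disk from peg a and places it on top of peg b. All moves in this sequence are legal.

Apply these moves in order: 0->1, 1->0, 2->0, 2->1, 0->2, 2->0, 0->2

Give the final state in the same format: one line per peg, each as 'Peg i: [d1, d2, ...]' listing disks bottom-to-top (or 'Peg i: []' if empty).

Answer: Peg 0: [6, 4, 2]
Peg 1: [5, 3]
Peg 2: [1]

Derivation:
After move 1 (0->1):
Peg 0: [6, 4]
Peg 1: [5, 2]
Peg 2: [3, 1]

After move 2 (1->0):
Peg 0: [6, 4, 2]
Peg 1: [5]
Peg 2: [3, 1]

After move 3 (2->0):
Peg 0: [6, 4, 2, 1]
Peg 1: [5]
Peg 2: [3]

After move 4 (2->1):
Peg 0: [6, 4, 2, 1]
Peg 1: [5, 3]
Peg 2: []

After move 5 (0->2):
Peg 0: [6, 4, 2]
Peg 1: [5, 3]
Peg 2: [1]

After move 6 (2->0):
Peg 0: [6, 4, 2, 1]
Peg 1: [5, 3]
Peg 2: []

After move 7 (0->2):
Peg 0: [6, 4, 2]
Peg 1: [5, 3]
Peg 2: [1]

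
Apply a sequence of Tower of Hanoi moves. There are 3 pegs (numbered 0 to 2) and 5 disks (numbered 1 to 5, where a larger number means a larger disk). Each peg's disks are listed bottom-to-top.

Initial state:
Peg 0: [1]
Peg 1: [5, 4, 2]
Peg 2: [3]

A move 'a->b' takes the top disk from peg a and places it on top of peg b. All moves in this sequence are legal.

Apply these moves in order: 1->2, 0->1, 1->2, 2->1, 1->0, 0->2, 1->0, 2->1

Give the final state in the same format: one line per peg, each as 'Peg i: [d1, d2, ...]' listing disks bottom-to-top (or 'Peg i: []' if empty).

Answer: Peg 0: [4]
Peg 1: [5, 1]
Peg 2: [3, 2]

Derivation:
After move 1 (1->2):
Peg 0: [1]
Peg 1: [5, 4]
Peg 2: [3, 2]

After move 2 (0->1):
Peg 0: []
Peg 1: [5, 4, 1]
Peg 2: [3, 2]

After move 3 (1->2):
Peg 0: []
Peg 1: [5, 4]
Peg 2: [3, 2, 1]

After move 4 (2->1):
Peg 0: []
Peg 1: [5, 4, 1]
Peg 2: [3, 2]

After move 5 (1->0):
Peg 0: [1]
Peg 1: [5, 4]
Peg 2: [3, 2]

After move 6 (0->2):
Peg 0: []
Peg 1: [5, 4]
Peg 2: [3, 2, 1]

After move 7 (1->0):
Peg 0: [4]
Peg 1: [5]
Peg 2: [3, 2, 1]

After move 8 (2->1):
Peg 0: [4]
Peg 1: [5, 1]
Peg 2: [3, 2]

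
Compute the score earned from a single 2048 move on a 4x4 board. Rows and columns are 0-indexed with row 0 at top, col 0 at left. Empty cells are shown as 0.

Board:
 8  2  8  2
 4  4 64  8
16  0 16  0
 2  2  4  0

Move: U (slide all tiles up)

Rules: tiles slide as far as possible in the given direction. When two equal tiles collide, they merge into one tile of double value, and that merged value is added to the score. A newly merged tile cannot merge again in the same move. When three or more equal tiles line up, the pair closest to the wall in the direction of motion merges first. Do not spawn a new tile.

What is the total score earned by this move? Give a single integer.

Slide up:
col 0: [8, 4, 16, 2] -> [8, 4, 16, 2]  score +0 (running 0)
col 1: [2, 4, 0, 2] -> [2, 4, 2, 0]  score +0 (running 0)
col 2: [8, 64, 16, 4] -> [8, 64, 16, 4]  score +0 (running 0)
col 3: [2, 8, 0, 0] -> [2, 8, 0, 0]  score +0 (running 0)
Board after move:
 8  2  8  2
 4  4 64  8
16  2 16  0
 2  0  4  0

Answer: 0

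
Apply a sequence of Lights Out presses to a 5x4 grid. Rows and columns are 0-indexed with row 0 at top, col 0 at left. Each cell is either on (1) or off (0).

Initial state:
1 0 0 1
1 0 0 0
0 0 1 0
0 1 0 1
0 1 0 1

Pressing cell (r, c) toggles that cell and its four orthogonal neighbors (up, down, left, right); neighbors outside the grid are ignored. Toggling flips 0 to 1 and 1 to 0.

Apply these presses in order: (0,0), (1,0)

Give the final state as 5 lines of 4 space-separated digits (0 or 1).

Answer: 1 1 0 1
1 1 0 0
1 0 1 0
0 1 0 1
0 1 0 1

Derivation:
After press 1 at (0,0):
0 1 0 1
0 0 0 0
0 0 1 0
0 1 0 1
0 1 0 1

After press 2 at (1,0):
1 1 0 1
1 1 0 0
1 0 1 0
0 1 0 1
0 1 0 1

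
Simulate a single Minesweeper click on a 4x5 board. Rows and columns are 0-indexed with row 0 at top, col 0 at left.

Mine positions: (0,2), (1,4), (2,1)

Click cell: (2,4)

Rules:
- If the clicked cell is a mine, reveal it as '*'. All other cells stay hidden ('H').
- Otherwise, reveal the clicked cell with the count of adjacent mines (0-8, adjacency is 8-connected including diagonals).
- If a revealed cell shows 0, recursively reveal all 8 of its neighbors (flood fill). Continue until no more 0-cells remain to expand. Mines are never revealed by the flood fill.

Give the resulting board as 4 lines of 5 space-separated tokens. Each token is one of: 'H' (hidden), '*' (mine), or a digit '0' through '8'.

H H H H H
H H H H H
H H H H 1
H H H H H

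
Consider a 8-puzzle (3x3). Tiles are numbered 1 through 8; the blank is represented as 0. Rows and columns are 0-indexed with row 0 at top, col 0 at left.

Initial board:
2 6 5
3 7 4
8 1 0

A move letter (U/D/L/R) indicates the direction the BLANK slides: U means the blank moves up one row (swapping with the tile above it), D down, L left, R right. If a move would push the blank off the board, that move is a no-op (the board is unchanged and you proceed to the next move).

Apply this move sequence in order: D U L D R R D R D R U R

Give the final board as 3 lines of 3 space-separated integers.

After move 1 (D):
2 6 5
3 7 4
8 1 0

After move 2 (U):
2 6 5
3 7 0
8 1 4

After move 3 (L):
2 6 5
3 0 7
8 1 4

After move 4 (D):
2 6 5
3 1 7
8 0 4

After move 5 (R):
2 6 5
3 1 7
8 4 0

After move 6 (R):
2 6 5
3 1 7
8 4 0

After move 7 (D):
2 6 5
3 1 7
8 4 0

After move 8 (R):
2 6 5
3 1 7
8 4 0

After move 9 (D):
2 6 5
3 1 7
8 4 0

After move 10 (R):
2 6 5
3 1 7
8 4 0

After move 11 (U):
2 6 5
3 1 0
8 4 7

After move 12 (R):
2 6 5
3 1 0
8 4 7

Answer: 2 6 5
3 1 0
8 4 7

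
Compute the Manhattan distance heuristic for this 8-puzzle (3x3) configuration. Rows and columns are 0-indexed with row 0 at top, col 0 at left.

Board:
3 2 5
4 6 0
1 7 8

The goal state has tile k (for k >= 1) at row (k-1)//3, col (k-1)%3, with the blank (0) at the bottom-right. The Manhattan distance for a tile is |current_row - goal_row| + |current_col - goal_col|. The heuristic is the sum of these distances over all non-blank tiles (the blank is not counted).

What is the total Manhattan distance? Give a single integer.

Answer: 9

Derivation:
Tile 3: (0,0)->(0,2) = 2
Tile 2: (0,1)->(0,1) = 0
Tile 5: (0,2)->(1,1) = 2
Tile 4: (1,0)->(1,0) = 0
Tile 6: (1,1)->(1,2) = 1
Tile 1: (2,0)->(0,0) = 2
Tile 7: (2,1)->(2,0) = 1
Tile 8: (2,2)->(2,1) = 1
Sum: 2 + 0 + 2 + 0 + 1 + 2 + 1 + 1 = 9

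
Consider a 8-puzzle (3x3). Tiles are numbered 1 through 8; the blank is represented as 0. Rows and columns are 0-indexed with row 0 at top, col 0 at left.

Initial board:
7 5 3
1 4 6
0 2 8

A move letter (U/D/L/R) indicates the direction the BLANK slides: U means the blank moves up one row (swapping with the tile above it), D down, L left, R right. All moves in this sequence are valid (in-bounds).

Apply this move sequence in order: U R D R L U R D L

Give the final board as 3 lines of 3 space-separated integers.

Answer: 7 5 3
4 6 8
1 0 2

Derivation:
After move 1 (U):
7 5 3
0 4 6
1 2 8

After move 2 (R):
7 5 3
4 0 6
1 2 8

After move 3 (D):
7 5 3
4 2 6
1 0 8

After move 4 (R):
7 5 3
4 2 6
1 8 0

After move 5 (L):
7 5 3
4 2 6
1 0 8

After move 6 (U):
7 5 3
4 0 6
1 2 8

After move 7 (R):
7 5 3
4 6 0
1 2 8

After move 8 (D):
7 5 3
4 6 8
1 2 0

After move 9 (L):
7 5 3
4 6 8
1 0 2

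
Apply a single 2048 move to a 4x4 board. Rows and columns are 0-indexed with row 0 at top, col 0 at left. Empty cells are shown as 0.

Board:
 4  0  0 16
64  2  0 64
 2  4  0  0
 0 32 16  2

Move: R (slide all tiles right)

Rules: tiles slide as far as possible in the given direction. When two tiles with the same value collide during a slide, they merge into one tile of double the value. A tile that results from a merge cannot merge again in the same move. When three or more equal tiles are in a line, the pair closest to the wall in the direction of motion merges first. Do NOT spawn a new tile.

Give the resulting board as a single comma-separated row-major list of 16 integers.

Slide right:
row 0: [4, 0, 0, 16] -> [0, 0, 4, 16]
row 1: [64, 2, 0, 64] -> [0, 64, 2, 64]
row 2: [2, 4, 0, 0] -> [0, 0, 2, 4]
row 3: [0, 32, 16, 2] -> [0, 32, 16, 2]

Answer: 0, 0, 4, 16, 0, 64, 2, 64, 0, 0, 2, 4, 0, 32, 16, 2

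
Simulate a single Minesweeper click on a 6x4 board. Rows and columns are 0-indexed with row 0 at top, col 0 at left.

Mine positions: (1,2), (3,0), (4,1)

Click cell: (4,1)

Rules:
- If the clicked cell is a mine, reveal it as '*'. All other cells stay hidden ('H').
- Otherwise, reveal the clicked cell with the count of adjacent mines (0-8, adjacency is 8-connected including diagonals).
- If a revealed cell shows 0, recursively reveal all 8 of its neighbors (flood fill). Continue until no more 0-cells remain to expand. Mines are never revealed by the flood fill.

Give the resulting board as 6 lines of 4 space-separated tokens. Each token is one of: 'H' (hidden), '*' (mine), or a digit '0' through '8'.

H H H H
H H H H
H H H H
H H H H
H * H H
H H H H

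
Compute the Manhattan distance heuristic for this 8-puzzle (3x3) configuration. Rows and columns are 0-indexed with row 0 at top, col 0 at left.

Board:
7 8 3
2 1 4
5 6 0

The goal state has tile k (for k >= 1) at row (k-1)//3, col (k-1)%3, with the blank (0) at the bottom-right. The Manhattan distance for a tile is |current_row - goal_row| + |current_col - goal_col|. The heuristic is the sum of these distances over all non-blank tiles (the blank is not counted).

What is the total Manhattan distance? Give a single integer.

Tile 7: (0,0)->(2,0) = 2
Tile 8: (0,1)->(2,1) = 2
Tile 3: (0,2)->(0,2) = 0
Tile 2: (1,0)->(0,1) = 2
Tile 1: (1,1)->(0,0) = 2
Tile 4: (1,2)->(1,0) = 2
Tile 5: (2,0)->(1,1) = 2
Tile 6: (2,1)->(1,2) = 2
Sum: 2 + 2 + 0 + 2 + 2 + 2 + 2 + 2 = 14

Answer: 14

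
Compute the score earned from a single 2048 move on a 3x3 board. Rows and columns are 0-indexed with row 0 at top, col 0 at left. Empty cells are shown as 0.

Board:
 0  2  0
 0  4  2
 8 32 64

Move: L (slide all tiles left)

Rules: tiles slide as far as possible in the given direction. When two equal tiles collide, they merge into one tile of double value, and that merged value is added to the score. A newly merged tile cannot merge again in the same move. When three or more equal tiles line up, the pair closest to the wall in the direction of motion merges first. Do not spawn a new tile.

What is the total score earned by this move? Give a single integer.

Slide left:
row 0: [0, 2, 0] -> [2, 0, 0]  score +0 (running 0)
row 1: [0, 4, 2] -> [4, 2, 0]  score +0 (running 0)
row 2: [8, 32, 64] -> [8, 32, 64]  score +0 (running 0)
Board after move:
 2  0  0
 4  2  0
 8 32 64

Answer: 0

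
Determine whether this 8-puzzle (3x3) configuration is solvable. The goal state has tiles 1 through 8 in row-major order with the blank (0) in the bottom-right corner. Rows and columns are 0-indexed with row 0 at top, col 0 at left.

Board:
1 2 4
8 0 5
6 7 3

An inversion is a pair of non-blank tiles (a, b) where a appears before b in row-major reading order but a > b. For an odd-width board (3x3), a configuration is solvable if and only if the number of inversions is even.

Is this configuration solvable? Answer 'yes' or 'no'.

Inversions (pairs i<j in row-major order where tile[i] > tile[j] > 0): 8
8 is even, so the puzzle is solvable.

Answer: yes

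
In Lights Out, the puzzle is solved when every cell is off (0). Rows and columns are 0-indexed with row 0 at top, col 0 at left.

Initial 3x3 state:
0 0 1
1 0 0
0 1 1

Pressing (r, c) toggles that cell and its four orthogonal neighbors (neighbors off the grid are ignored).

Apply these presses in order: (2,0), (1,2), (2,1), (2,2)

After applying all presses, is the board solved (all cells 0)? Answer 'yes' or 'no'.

Answer: yes

Derivation:
After press 1 at (2,0):
0 0 1
0 0 0
1 0 1

After press 2 at (1,2):
0 0 0
0 1 1
1 0 0

After press 3 at (2,1):
0 0 0
0 0 1
0 1 1

After press 4 at (2,2):
0 0 0
0 0 0
0 0 0

Lights still on: 0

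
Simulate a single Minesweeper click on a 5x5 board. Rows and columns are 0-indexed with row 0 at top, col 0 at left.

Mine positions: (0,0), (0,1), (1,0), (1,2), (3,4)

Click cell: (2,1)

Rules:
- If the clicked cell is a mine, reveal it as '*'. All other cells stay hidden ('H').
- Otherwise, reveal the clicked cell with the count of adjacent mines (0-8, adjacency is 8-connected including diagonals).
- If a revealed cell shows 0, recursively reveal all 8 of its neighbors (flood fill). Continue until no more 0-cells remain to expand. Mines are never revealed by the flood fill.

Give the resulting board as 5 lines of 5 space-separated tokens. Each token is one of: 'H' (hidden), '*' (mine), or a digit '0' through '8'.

H H H H H
H H H H H
H 2 H H H
H H H H H
H H H H H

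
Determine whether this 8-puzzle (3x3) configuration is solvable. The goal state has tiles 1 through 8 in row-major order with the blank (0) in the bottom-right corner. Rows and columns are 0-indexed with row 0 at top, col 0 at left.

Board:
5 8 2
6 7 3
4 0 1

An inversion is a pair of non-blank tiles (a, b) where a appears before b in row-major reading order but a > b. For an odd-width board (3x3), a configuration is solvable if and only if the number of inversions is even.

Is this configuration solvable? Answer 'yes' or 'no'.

Answer: no

Derivation:
Inversions (pairs i<j in row-major order where tile[i] > tile[j] > 0): 19
19 is odd, so the puzzle is not solvable.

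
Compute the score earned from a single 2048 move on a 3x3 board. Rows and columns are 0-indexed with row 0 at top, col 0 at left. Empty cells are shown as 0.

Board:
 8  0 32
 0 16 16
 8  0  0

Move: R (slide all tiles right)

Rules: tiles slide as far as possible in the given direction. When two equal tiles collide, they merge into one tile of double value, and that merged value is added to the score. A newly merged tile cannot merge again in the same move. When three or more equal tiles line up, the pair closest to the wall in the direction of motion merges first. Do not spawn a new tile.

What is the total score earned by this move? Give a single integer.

Slide right:
row 0: [8, 0, 32] -> [0, 8, 32]  score +0 (running 0)
row 1: [0, 16, 16] -> [0, 0, 32]  score +32 (running 32)
row 2: [8, 0, 0] -> [0, 0, 8]  score +0 (running 32)
Board after move:
 0  8 32
 0  0 32
 0  0  8

Answer: 32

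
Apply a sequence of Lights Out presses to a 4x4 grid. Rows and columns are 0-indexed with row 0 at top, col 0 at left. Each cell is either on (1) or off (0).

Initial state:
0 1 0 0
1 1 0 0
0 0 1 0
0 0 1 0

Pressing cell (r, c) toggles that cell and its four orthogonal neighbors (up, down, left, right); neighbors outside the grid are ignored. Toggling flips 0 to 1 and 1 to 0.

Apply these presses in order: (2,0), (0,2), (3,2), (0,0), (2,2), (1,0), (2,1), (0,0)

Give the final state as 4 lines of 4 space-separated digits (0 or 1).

Answer: 1 0 1 1
1 1 0 0
1 1 0 1
1 0 1 1

Derivation:
After press 1 at (2,0):
0 1 0 0
0 1 0 0
1 1 1 0
1 0 1 0

After press 2 at (0,2):
0 0 1 1
0 1 1 0
1 1 1 0
1 0 1 0

After press 3 at (3,2):
0 0 1 1
0 1 1 0
1 1 0 0
1 1 0 1

After press 4 at (0,0):
1 1 1 1
1 1 1 0
1 1 0 0
1 1 0 1

After press 5 at (2,2):
1 1 1 1
1 1 0 0
1 0 1 1
1 1 1 1

After press 6 at (1,0):
0 1 1 1
0 0 0 0
0 0 1 1
1 1 1 1

After press 7 at (2,1):
0 1 1 1
0 1 0 0
1 1 0 1
1 0 1 1

After press 8 at (0,0):
1 0 1 1
1 1 0 0
1 1 0 1
1 0 1 1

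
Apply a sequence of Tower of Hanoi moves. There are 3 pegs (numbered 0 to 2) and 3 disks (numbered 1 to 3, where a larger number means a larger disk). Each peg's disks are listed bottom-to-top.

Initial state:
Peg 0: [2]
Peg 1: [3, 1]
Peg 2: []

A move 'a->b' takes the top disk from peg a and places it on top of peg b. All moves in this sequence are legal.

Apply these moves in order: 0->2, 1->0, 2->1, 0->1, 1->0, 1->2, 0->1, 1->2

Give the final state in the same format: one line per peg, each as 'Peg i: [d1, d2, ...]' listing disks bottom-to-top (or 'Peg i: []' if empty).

Answer: Peg 0: []
Peg 1: [3]
Peg 2: [2, 1]

Derivation:
After move 1 (0->2):
Peg 0: []
Peg 1: [3, 1]
Peg 2: [2]

After move 2 (1->0):
Peg 0: [1]
Peg 1: [3]
Peg 2: [2]

After move 3 (2->1):
Peg 0: [1]
Peg 1: [3, 2]
Peg 2: []

After move 4 (0->1):
Peg 0: []
Peg 1: [3, 2, 1]
Peg 2: []

After move 5 (1->0):
Peg 0: [1]
Peg 1: [3, 2]
Peg 2: []

After move 6 (1->2):
Peg 0: [1]
Peg 1: [3]
Peg 2: [2]

After move 7 (0->1):
Peg 0: []
Peg 1: [3, 1]
Peg 2: [2]

After move 8 (1->2):
Peg 0: []
Peg 1: [3]
Peg 2: [2, 1]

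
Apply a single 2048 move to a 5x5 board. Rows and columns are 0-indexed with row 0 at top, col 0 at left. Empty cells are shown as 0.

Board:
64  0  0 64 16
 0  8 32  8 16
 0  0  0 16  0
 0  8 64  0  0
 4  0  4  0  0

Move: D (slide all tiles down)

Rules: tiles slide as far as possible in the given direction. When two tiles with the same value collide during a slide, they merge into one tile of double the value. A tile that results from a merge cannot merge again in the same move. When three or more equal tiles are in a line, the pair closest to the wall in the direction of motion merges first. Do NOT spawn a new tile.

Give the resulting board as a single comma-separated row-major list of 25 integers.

Slide down:
col 0: [64, 0, 0, 0, 4] -> [0, 0, 0, 64, 4]
col 1: [0, 8, 0, 8, 0] -> [0, 0, 0, 0, 16]
col 2: [0, 32, 0, 64, 4] -> [0, 0, 32, 64, 4]
col 3: [64, 8, 16, 0, 0] -> [0, 0, 64, 8, 16]
col 4: [16, 16, 0, 0, 0] -> [0, 0, 0, 0, 32]

Answer: 0, 0, 0, 0, 0, 0, 0, 0, 0, 0, 0, 0, 32, 64, 0, 64, 0, 64, 8, 0, 4, 16, 4, 16, 32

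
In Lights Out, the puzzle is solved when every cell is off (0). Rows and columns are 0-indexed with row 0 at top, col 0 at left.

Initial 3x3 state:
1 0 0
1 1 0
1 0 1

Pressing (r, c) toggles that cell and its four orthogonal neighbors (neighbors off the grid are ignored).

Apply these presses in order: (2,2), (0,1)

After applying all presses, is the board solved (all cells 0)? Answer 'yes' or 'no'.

After press 1 at (2,2):
1 0 0
1 1 1
1 1 0

After press 2 at (0,1):
0 1 1
1 0 1
1 1 0

Lights still on: 6

Answer: no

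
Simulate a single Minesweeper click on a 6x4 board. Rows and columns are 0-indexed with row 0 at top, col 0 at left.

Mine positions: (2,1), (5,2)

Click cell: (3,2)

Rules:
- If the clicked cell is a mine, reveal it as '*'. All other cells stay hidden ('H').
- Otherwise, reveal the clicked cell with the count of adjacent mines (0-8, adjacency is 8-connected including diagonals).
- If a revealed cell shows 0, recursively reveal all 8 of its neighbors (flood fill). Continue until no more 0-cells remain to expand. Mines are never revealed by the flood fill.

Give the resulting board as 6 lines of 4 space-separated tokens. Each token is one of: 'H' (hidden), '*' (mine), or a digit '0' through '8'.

H H H H
H H H H
H H H H
H H 1 H
H H H H
H H H H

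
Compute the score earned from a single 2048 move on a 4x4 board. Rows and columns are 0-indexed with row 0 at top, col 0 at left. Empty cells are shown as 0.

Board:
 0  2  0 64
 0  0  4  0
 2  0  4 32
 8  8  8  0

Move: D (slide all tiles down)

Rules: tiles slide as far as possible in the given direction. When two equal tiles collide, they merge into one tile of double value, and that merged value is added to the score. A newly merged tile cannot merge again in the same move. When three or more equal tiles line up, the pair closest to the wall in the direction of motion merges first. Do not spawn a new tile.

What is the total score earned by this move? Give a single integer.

Slide down:
col 0: [0, 0, 2, 8] -> [0, 0, 2, 8]  score +0 (running 0)
col 1: [2, 0, 0, 8] -> [0, 0, 2, 8]  score +0 (running 0)
col 2: [0, 4, 4, 8] -> [0, 0, 8, 8]  score +8 (running 8)
col 3: [64, 0, 32, 0] -> [0, 0, 64, 32]  score +0 (running 8)
Board after move:
 0  0  0  0
 0  0  0  0
 2  2  8 64
 8  8  8 32

Answer: 8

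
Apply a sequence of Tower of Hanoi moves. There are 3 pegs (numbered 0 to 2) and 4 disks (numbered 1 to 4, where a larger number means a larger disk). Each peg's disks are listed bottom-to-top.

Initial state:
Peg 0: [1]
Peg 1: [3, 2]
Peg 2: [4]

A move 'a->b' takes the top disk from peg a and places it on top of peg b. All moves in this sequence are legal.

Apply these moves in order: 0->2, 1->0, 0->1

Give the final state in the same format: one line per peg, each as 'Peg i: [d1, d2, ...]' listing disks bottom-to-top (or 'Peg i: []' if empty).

After move 1 (0->2):
Peg 0: []
Peg 1: [3, 2]
Peg 2: [4, 1]

After move 2 (1->0):
Peg 0: [2]
Peg 1: [3]
Peg 2: [4, 1]

After move 3 (0->1):
Peg 0: []
Peg 1: [3, 2]
Peg 2: [4, 1]

Answer: Peg 0: []
Peg 1: [3, 2]
Peg 2: [4, 1]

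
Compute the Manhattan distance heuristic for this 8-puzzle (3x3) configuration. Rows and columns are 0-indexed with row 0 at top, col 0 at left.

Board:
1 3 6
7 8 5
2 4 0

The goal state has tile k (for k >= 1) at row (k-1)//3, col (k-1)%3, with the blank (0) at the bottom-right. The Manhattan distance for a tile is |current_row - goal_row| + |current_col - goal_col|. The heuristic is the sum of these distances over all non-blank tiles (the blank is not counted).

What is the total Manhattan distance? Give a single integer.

Answer: 10

Derivation:
Tile 1: (0,0)->(0,0) = 0
Tile 3: (0,1)->(0,2) = 1
Tile 6: (0,2)->(1,2) = 1
Tile 7: (1,0)->(2,0) = 1
Tile 8: (1,1)->(2,1) = 1
Tile 5: (1,2)->(1,1) = 1
Tile 2: (2,0)->(0,1) = 3
Tile 4: (2,1)->(1,0) = 2
Sum: 0 + 1 + 1 + 1 + 1 + 1 + 3 + 2 = 10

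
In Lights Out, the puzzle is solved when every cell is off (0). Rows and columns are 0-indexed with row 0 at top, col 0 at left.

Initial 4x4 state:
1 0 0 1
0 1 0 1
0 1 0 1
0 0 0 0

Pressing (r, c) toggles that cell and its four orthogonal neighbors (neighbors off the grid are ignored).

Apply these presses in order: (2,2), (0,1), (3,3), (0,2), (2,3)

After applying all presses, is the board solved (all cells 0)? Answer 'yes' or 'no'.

After press 1 at (2,2):
1 0 0 1
0 1 1 1
0 0 1 0
0 0 1 0

After press 2 at (0,1):
0 1 1 1
0 0 1 1
0 0 1 0
0 0 1 0

After press 3 at (3,3):
0 1 1 1
0 0 1 1
0 0 1 1
0 0 0 1

After press 4 at (0,2):
0 0 0 0
0 0 0 1
0 0 1 1
0 0 0 1

After press 5 at (2,3):
0 0 0 0
0 0 0 0
0 0 0 0
0 0 0 0

Lights still on: 0

Answer: yes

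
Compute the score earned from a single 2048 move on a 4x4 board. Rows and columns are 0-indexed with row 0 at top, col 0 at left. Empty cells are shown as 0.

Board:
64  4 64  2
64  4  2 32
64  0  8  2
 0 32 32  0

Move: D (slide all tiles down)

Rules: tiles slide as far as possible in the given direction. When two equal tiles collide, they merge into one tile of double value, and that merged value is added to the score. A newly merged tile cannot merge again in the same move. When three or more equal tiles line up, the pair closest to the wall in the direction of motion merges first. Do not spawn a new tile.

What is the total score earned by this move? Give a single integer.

Slide down:
col 0: [64, 64, 64, 0] -> [0, 0, 64, 128]  score +128 (running 128)
col 1: [4, 4, 0, 32] -> [0, 0, 8, 32]  score +8 (running 136)
col 2: [64, 2, 8, 32] -> [64, 2, 8, 32]  score +0 (running 136)
col 3: [2, 32, 2, 0] -> [0, 2, 32, 2]  score +0 (running 136)
Board after move:
  0   0  64   0
  0   0   2   2
 64   8   8  32
128  32  32   2

Answer: 136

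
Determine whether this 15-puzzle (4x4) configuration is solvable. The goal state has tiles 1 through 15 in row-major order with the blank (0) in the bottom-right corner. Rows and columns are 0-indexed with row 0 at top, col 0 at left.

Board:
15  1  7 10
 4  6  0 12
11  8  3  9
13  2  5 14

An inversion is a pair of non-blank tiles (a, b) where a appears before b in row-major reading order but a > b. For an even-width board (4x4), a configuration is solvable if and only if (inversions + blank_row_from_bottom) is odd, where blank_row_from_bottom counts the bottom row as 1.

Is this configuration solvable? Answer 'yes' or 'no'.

Answer: yes

Derivation:
Inversions: 50
Blank is in row 1 (0-indexed from top), which is row 3 counting from the bottom (bottom = 1).
50 + 3 = 53, which is odd, so the puzzle is solvable.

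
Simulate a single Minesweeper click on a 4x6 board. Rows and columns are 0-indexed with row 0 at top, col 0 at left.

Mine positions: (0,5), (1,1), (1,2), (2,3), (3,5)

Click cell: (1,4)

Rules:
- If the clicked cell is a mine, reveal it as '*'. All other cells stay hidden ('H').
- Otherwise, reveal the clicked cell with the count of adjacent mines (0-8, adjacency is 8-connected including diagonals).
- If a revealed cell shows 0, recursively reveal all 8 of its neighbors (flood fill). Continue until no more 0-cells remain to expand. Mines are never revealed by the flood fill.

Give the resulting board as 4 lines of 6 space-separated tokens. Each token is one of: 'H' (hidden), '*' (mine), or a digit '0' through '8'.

H H H H H H
H H H H 2 H
H H H H H H
H H H H H H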